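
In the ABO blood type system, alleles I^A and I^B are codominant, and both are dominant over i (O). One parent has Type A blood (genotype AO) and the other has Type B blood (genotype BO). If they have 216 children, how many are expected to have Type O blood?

Cross: AO × BO
Possible offspring genotypes: 1 AB, 1 AO, 1 BO, 1 OO
Blood type counts: 1 Type AB, 1 Type A, 1 Type B, 1 Type O
Probability of Type O: 1/4
Expected count = 1/4 × 216 = 54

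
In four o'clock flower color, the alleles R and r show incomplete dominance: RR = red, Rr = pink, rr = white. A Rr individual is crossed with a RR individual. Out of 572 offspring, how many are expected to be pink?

Punnett square for Rr × RR:
Offspring genotypes: 2 RR, 2 Rr
Phenotype counts: 2 red, 2 pink
pink: 2 out of 4 → fraction 1/2
Expected count = 1/2 × 572 = 286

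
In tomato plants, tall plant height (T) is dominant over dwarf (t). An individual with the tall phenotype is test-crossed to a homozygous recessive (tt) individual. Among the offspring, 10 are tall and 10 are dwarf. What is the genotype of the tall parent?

Test cross: ? × tt
Offspring: 10 tall, 10 dwarf — approximately 1:1.
A 1:1 ratio in a test cross indicates the unknown parent is heterozygous (Tt).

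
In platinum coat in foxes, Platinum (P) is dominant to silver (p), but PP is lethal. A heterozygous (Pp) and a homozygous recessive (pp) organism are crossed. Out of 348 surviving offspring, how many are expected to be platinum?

Cross: Pp × pp
Punnett square offspring (before lethality): 2 Pp, 2 pp
No PP offspring are produced in this cross.
platinum: 2 out of 4 → fraction 1/2
Expected count = 1/2 × 348 = 174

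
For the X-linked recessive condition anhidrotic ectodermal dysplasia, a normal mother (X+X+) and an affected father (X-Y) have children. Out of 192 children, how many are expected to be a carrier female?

Cross: X+X+ × X-Y
Offspring: 2 X+X-, 2 X+Y
Probability of a carrier female: 2/4 = 1/2
Expected count = 1/2 × 192 = 96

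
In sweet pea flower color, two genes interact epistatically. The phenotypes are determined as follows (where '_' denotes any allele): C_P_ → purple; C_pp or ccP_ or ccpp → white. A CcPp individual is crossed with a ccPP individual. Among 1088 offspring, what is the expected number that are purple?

Cross: CcPp × ccPP — consider each gene separately:
C gene: Cc × cc → 2 Cc, 2 cc → 2 C_ : 2 cc (out of 4)
P gene: Pp × PP → 2 PP, 2 Pp → 4 P_ (out of 4)
Genotype classes (out of 4 × 4 = 16): C_P_ = 2×4 = 8; ccP_ = 2×4 = 8
Apply the phenotype rules: C_P_ (8) → purple; ccP_ (8) → white
Phenotype counts (out of 16): 8 purple, 8 white
purple: 8 out of 16 → fraction 1/2
Expected count = 1/2 × 1088 = 544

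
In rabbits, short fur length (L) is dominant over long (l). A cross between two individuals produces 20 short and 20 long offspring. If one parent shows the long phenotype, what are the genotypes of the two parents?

Observed offspring: 20 short, 20 long
The observed ratio simplifies to 1:1. One parent shows long, so its genotype must be ll. A 1:1 offspring split requires the other parent to be heterozygous (Ll).
Parent genotypes: ll × Ll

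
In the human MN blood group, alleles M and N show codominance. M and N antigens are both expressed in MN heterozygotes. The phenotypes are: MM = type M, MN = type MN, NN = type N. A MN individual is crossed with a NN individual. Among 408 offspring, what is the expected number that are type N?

Punnett square for MN × NN:
Offspring genotypes: 2 MN, 2 NN
Phenotype counts: 2 type MN, 2 type N
type N: 2 out of 4 → fraction 1/2
Expected count = 1/2 × 408 = 204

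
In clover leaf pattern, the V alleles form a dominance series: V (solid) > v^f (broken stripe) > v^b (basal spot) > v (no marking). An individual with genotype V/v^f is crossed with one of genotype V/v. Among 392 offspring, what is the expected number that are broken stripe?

Cross: V/v^f × V/v
Allele dominance: V > v^f > v^b > v
Offspring genotypes: 1 V/V, 1 V/v, 1 V/v^f, 1 v^f/v
Phenotype counts: 3 solid, 1 broken stripe
broken stripe: 1 out of 4 → fraction 1/4
Expected count = 1/4 × 392 = 98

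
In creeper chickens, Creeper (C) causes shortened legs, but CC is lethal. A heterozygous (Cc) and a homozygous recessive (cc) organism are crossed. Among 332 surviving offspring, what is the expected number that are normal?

Cross: Cc × cc
Punnett square offspring (before lethality): 2 Cc, 2 cc
No CC offspring are produced in this cross.
normal: 2 out of 4 → fraction 1/2
Expected count = 1/2 × 332 = 166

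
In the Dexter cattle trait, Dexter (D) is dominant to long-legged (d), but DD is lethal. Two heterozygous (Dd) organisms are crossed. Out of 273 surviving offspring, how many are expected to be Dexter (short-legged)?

Cross: Dd × Dd
Punnett square offspring (before lethality): 1 DD, 2 Dd, 1 dd
The DD genotype is lethal (embryos die); surviving offspring: 2 Dd, 1 dd
Dexter (short-legged): 2 out of 3 → fraction 2/3
Expected count = 2/3 × 273 = 182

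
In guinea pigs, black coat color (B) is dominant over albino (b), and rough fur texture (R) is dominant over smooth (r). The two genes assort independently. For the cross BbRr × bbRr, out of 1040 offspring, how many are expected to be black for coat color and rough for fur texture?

Dihybrid cross BbRr × bbRr — consider each gene separately:
coat color: Bb × bb → 2 Bb, 2 bb → 2 B_ : 2 bb (out of 4)
fur texture: Rr × Rr → 1 RR, 2 Rr, 1 rr → 3 R_ : 1 rr (out of 4)
Looking for: black (B_) and rough (R_)
P(black) = 2/4, P(rough) = 3/4
P(both) = 2/4 × 3/4 = 6/16 = 3/8
Expected count = 3/8 × 1040 = 390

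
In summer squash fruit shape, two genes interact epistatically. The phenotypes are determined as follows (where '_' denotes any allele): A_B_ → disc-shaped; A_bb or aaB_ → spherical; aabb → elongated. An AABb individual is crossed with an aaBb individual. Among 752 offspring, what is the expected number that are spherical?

Cross: AABb × aaBb — consider each gene separately:
A gene: AA × aa → 4 Aa → 4 A_ (out of 4)
B gene: Bb × Bb → 1 BB, 2 Bb, 1 bb → 3 B_ : 1 bb (out of 4)
Genotype classes (out of 4 × 4 = 16): A_B_ = 4×3 = 12; A_bb = 4×1 = 4
Apply the phenotype rules: A_B_ (12) → disc-shaped; A_bb (4) → spherical
Phenotype counts (out of 16): 12 disc-shaped, 4 spherical
spherical: 4 out of 16 → fraction 1/4
Expected count = 1/4 × 752 = 188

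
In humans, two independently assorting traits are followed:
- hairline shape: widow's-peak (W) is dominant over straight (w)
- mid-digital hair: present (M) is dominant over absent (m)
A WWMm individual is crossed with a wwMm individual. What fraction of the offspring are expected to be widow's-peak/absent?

Dihybrid cross WWMm × wwMm — consider each gene separately:
hairline shape: WW × ww → 4 Ww → 4 W_ (out of 4)
mid-digital hair: Mm × Mm → 1 MM, 2 Mm, 1 mm → 3 M_ : 1 mm (out of 4)
Combine (counts out of 4 × 4 = 16): widow's-peak/present (W_M_) = 4×3 = 12; widow's-peak/absent (W_mm) = 4×1 = 4
Phenotype counts (out of 16): 12 widow's-peak/present, 4 widow's-peak/absent
widow's-peak/absent: 4 out of 16
Probability: 4/16 = 1/4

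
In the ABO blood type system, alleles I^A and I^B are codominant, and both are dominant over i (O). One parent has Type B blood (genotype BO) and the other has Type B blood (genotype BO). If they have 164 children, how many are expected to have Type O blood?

Cross: BO × BO
Possible offspring genotypes: 1 BB, 2 BO, 1 OO
Blood type counts: 3 Type B, 1 Type O
Probability of Type O: 1/4
Expected count = 1/4 × 164 = 41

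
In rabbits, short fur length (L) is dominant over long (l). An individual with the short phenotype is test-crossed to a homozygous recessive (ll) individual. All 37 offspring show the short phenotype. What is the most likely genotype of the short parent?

Test cross: ? × ll
All offspring are short.
If the unknown parent were heterozygous (Ll), about half of 37 offspring would be long; none are. The unknown parent is most likely homozygous dominant (LL).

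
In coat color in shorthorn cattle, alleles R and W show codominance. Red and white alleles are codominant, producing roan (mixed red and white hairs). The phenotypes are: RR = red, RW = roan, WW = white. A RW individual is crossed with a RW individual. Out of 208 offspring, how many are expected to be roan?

Punnett square for RW × RW:
Offspring genotypes: 1 RR, 2 RW, 1 WW
Phenotype counts: 1 red, 2 roan, 1 white
roan: 2 out of 4 → fraction 1/2
Expected count = 1/2 × 208 = 104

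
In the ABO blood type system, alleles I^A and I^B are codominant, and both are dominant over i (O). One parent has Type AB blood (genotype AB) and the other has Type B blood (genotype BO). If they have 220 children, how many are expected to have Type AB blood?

Cross: AB × BO
Possible offspring genotypes: 1 AB, 1 AO, 1 BB, 1 BO
Blood type counts: 1 Type AB, 1 Type A, 2 Type B
Probability of Type AB: 1/4
Expected count = 1/4 × 220 = 55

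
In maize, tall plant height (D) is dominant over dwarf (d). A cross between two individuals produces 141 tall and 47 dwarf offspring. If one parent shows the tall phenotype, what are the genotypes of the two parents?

Observed offspring: 141 tall, 47 dwarf
The observed ratio simplifies to 3:1. Dwarf (dd) offspring appear, so each parent must contribute one d allele. The parent stated to show tall carries D, so it is Dd. The other parent is then either Dd or dd: Dd × dd would give a 1:1 split, whereas Dd × Dd gives 3:1 — matching the data. So both parents are heterozygous (Dd × Dd).
Parent genotypes: Dd × Dd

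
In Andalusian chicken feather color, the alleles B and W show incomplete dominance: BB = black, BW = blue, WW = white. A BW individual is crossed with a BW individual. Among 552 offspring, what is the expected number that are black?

Punnett square for BW × BW:
Offspring genotypes: 1 BB, 2 BW, 1 WW
Phenotype counts: 1 black, 2 blue, 1 white
black: 1 out of 4 → fraction 1/4
Expected count = 1/4 × 552 = 138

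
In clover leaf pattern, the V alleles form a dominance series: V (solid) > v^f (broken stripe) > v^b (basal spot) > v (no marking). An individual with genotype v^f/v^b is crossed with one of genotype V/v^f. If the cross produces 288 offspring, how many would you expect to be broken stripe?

Cross: v^f/v^b × V/v^f
Allele dominance: V > v^f > v^b > v
Offspring genotypes: 1 V/v^f, 1 v^f/v^f, 1 V/v^b, 1 v^f/v^b
Phenotype counts: 2 solid, 2 broken stripe
broken stripe: 2 out of 4 → fraction 1/2
Expected count = 1/2 × 288 = 144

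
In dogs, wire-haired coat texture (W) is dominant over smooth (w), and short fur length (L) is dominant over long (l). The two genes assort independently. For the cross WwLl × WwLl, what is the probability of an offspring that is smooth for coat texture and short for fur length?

Dihybrid cross WwLl × WwLl — consider each gene separately:
coat texture: Ww × Ww → 1 WW, 2 Ww, 1 ww → 3 W_ : 1 ww (out of 4)
fur length: Ll × Ll → 1 LL, 2 Ll, 1 ll → 3 L_ : 1 ll (out of 4)
Looking for: smooth (ww) and short (L_)
P(smooth) = 1/4, P(short) = 3/4
P(both) = 1/4 × 3/4 = 3/16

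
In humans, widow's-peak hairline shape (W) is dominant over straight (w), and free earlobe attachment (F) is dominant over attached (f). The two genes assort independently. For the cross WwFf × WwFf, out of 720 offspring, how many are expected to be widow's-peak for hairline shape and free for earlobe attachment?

Dihybrid cross WwFf × WwFf — consider each gene separately:
hairline shape: Ww × Ww → 1 WW, 2 Ww, 1 ww → 3 W_ : 1 ww (out of 4)
earlobe attachment: Ff × Ff → 1 FF, 2 Ff, 1 ff → 3 F_ : 1 ff (out of 4)
Looking for: widow's-peak (W_) and free (F_)
P(widow's-peak) = 3/4, P(free) = 3/4
P(both) = 3/4 × 3/4 = 9/16
Expected count = 9/16 × 720 = 405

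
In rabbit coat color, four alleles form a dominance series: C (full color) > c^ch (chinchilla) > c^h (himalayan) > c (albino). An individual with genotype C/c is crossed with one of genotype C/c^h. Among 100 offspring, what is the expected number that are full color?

Cross: C/c × C/c^h
Allele dominance: C > c^ch > c^h > c
Offspring genotypes: 1 C/C, 1 C/c^h, 1 C/c, 1 c^h/c
Phenotype counts: 3 full color, 1 himalayan
full color: 3 out of 4 → fraction 3/4
Expected count = 3/4 × 100 = 75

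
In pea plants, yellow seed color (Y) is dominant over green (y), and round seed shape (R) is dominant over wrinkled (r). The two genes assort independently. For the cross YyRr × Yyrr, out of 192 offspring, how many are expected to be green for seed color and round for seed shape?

Dihybrid cross YyRr × Yyrr — consider each gene separately:
seed color: Yy × Yy → 1 YY, 2 Yy, 1 yy → 3 Y_ : 1 yy (out of 4)
seed shape: Rr × rr → 2 Rr, 2 rr → 2 R_ : 2 rr (out of 4)
Looking for: green (yy) and round (R_)
P(green) = 1/4, P(round) = 2/4
P(both) = 1/4 × 2/4 = 2/16 = 1/8
Expected count = 1/8 × 192 = 24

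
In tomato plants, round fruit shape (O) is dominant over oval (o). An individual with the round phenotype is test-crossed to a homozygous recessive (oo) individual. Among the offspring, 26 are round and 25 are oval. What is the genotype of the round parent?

Test cross: ? × oo
Offspring: 26 round, 25 oval — approximately 1:1.
A 1:1 ratio in a test cross indicates the unknown parent is heterozygous (Oo).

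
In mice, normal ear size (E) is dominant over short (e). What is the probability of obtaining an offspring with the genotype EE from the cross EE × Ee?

Punnett square for EE × Ee:
Offspring genotypes: 2 EE, 2 Ee
Total offspring: 4
Count with target: 2
Probability: 2/4 = 1/2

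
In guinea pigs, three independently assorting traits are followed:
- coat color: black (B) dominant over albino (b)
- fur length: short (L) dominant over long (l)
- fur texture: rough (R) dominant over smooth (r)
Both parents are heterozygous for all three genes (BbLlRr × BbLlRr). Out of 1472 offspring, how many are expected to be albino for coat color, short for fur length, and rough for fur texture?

Trihybrid cross: BbLlRr × BbLlRr
Each trait segregates independently with a 3:1 phenotypic ratio, so each gene contributes 3/4 (dominant) or 1/4 (recessive).
Target: albino (coat color), short (fur length), rough (fur texture)
Probability = product of independent per-trait probabilities
= 1/4 × 3/4 × 3/4 = 9/64
Expected count = 9/64 × 1472 = 207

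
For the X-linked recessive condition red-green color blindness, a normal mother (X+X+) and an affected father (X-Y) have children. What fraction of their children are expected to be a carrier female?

Cross: X+X+ × X-Y
Offspring: 2 X+X-, 2 X+Y
Probability of a carrier female: 2/4 = 1/2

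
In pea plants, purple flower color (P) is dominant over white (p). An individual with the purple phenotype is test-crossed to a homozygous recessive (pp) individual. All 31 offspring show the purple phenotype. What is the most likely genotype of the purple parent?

Test cross: ? × pp
All offspring are purple.
If the unknown parent were heterozygous (Pp), about half of 31 offspring would be white; none are. The unknown parent is most likely homozygous dominant (PP).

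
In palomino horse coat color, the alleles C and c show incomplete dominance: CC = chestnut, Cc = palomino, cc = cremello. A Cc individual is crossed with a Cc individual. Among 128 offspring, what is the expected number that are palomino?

Punnett square for Cc × Cc:
Offspring genotypes: 1 CC, 2 Cc, 1 cc
Phenotype counts: 1 chestnut, 2 palomino, 1 cremello
palomino: 2 out of 4 → fraction 1/2
Expected count = 1/2 × 128 = 64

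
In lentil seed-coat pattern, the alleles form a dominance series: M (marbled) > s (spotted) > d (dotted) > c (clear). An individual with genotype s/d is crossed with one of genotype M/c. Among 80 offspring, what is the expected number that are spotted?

Cross: s/d × M/c
Allele dominance: M > s > d > c
Offspring genotypes: 1 M/s, 1 s/c, 1 M/d, 1 d/c
Phenotype counts: 2 marbled, 1 spotted, 1 dotted
spotted: 1 out of 4 → fraction 1/4
Expected count = 1/4 × 80 = 20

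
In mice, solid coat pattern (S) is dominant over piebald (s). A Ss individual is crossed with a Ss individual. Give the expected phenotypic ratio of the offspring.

Punnett square for Ss × Ss:
Offspring genotypes: 1 SS, 2 Ss, 1 ss
solid: 3, piebald: 1
Ratio: 3:1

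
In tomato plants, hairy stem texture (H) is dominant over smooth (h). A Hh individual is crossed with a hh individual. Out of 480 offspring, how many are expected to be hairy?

Punnett square for Hh × hh:
Offspring genotypes: 2 Hh, 2 hh
hairy: 2, smooth: 2
hairy: 2 out of 4 → fraction 1/2
Expected count = 1/2 × 480 = 240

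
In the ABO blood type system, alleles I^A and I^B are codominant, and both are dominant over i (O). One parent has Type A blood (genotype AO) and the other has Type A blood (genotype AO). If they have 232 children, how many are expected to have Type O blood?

Cross: AO × AO
Possible offspring genotypes: 1 AA, 2 AO, 1 OO
Blood type counts: 3 Type A, 1 Type O
Probability of Type O: 1/4
Expected count = 1/4 × 232 = 58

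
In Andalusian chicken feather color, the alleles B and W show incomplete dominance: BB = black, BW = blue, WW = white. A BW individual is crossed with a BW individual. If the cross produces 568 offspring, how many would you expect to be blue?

Punnett square for BW × BW:
Offspring genotypes: 1 BB, 2 BW, 1 WW
Phenotype counts: 1 black, 2 blue, 1 white
blue: 2 out of 4 → fraction 1/2
Expected count = 1/2 × 568 = 284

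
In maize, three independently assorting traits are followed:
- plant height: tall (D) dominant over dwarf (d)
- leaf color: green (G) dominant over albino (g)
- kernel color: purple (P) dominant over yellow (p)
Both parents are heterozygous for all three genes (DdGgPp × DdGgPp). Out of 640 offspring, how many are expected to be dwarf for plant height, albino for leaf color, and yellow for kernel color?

Trihybrid cross: DdGgPp × DdGgPp
Each trait segregates independently with a 3:1 phenotypic ratio, so each gene contributes 3/4 (dominant) or 1/4 (recessive).
Target: dwarf (plant height), albino (leaf color), yellow (kernel color)
Probability = product of independent per-trait probabilities
= 1/4 × 1/4 × 1/4 = 1/64
Expected count = 1/64 × 640 = 10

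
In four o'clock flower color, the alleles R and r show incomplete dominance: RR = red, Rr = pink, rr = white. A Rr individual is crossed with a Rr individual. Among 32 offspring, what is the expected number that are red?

Punnett square for Rr × Rr:
Offspring genotypes: 1 RR, 2 Rr, 1 rr
Phenotype counts: 1 red, 2 pink, 1 white
red: 1 out of 4 → fraction 1/4
Expected count = 1/4 × 32 = 8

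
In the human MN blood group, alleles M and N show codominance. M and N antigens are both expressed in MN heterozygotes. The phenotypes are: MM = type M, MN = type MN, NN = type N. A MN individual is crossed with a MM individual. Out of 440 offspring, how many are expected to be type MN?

Punnett square for MN × MM:
Offspring genotypes: 2 MM, 2 MN
Phenotype counts: 2 type M, 2 type MN
type MN: 2 out of 4 → fraction 1/2
Expected count = 1/2 × 440 = 220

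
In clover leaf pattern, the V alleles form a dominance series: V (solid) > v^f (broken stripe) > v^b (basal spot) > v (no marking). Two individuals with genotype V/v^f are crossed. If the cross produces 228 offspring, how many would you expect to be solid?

Cross: V/v^f × V/v^f
Allele dominance: V > v^f > v^b > v
Offspring genotypes: 1 V/V, 2 V/v^f, 1 v^f/v^f
Phenotype counts: 3 solid, 1 broken stripe
solid: 3 out of 4 → fraction 3/4
Expected count = 3/4 × 228 = 171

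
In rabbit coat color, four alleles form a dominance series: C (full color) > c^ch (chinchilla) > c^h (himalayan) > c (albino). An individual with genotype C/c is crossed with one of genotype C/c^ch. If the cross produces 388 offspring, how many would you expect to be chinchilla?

Cross: C/c × C/c^ch
Allele dominance: C > c^ch > c^h > c
Offspring genotypes: 1 C/C, 1 C/c^ch, 1 C/c, 1 c^ch/c
Phenotype counts: 3 full color, 1 chinchilla
chinchilla: 1 out of 4 → fraction 1/4
Expected count = 1/4 × 388 = 97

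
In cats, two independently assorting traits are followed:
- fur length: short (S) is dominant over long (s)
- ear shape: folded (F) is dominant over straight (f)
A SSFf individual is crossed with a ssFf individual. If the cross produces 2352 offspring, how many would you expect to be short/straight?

Dihybrid cross SSFf × ssFf — consider each gene separately:
fur length: SS × ss → 4 Ss → 4 S_ (out of 4)
ear shape: Ff × Ff → 1 FF, 2 Ff, 1 ff → 3 F_ : 1 ff (out of 4)
Combine (counts out of 4 × 4 = 16): short/folded (S_F_) = 4×3 = 12; short/straight (S_ff) = 4×1 = 4
Phenotype counts (out of 16): 12 short/folded, 4 short/straight
short/straight: 4 out of 16 → fraction 1/4
Expected count = 1/4 × 2352 = 588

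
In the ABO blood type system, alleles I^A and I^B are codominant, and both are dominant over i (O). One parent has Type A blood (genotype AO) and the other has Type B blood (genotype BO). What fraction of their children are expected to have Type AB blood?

Cross: AO × BO
Possible offspring genotypes: 1 AB, 1 AO, 1 BO, 1 OO
Blood type counts: 1 Type AB, 1 Type A, 1 Type B, 1 Type O
Probability of Type AB: 1/4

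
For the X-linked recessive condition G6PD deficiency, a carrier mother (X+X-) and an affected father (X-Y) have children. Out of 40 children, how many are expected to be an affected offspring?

Cross: X+X- × X-Y
Offspring: 1 X+X-, 1 X+Y, 1 X-X-, 1 X-Y
Probability of an affected offspring: 2/4 = 1/2
Expected count = 1/2 × 40 = 20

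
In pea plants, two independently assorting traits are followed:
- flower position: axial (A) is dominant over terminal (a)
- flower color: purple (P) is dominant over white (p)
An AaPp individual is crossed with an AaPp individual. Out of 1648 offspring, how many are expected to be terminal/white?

Dihybrid cross AaPp × AaPp — consider each gene separately:
flower position: Aa × Aa → 1 AA, 2 Aa, 1 aa → 3 A_ : 1 aa (out of 4)
flower color: Pp × Pp → 1 PP, 2 Pp, 1 pp → 3 P_ : 1 pp (out of 4)
Combine (counts out of 4 × 4 = 16): axial/purple (A_P_) = 3×3 = 9; axial/white (A_pp) = 3×1 = 3; terminal/purple (aaP_) = 1×3 = 3; terminal/white (aapp) = 1×1 = 1
Phenotype counts (out of 16): 9 axial/purple, 3 axial/white, 3 terminal/purple, 1 terminal/white
terminal/white: 1 out of 16 → fraction 1/16
Expected count = 1/16 × 1648 = 103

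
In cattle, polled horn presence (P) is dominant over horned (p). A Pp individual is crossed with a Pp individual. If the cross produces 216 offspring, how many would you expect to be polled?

Punnett square for Pp × Pp:
Offspring genotypes: 1 PP, 2 Pp, 1 pp
polled: 3, horned: 1
polled: 3 out of 4 → fraction 3/4
Expected count = 3/4 × 216 = 162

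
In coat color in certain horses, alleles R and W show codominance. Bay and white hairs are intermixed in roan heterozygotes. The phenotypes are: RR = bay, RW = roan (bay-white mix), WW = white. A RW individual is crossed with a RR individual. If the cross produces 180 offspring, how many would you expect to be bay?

Punnett square for RW × RR:
Offspring genotypes: 2 RR, 2 RW
Phenotype counts: 2 bay, 2 roan (bay-white mix)
bay: 2 out of 4 → fraction 1/2
Expected count = 1/2 × 180 = 90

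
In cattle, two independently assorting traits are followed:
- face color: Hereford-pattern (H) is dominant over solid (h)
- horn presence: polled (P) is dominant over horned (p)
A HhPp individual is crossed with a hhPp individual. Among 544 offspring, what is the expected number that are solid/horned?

Dihybrid cross HhPp × hhPp — consider each gene separately:
face color: Hh × hh → 2 Hh, 2 hh → 2 H_ : 2 hh (out of 4)
horn presence: Pp × Pp → 1 PP, 2 Pp, 1 pp → 3 P_ : 1 pp (out of 4)
Combine (counts out of 4 × 4 = 16): Hereford-pattern/polled (H_P_) = 2×3 = 6; Hereford-pattern/horned (H_pp) = 2×1 = 2; solid/polled (hhP_) = 2×3 = 6; solid/horned (hhpp) = 2×1 = 2
Phenotype counts (out of 16): 6 Hereford-pattern/polled, 2 Hereford-pattern/horned, 6 solid/polled, 2 solid/horned
solid/horned: 2 out of 16 → fraction 1/8
Expected count = 1/8 × 544 = 68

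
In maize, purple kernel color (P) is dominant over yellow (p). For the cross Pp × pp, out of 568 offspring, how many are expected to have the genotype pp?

Punnett square for Pp × pp:
Offspring genotypes: 2 Pp, 2 pp
Total offspring: 4
Count with target: 2
Probability: 2/4 = 1/2
Expected count = 1/2 × 568 = 284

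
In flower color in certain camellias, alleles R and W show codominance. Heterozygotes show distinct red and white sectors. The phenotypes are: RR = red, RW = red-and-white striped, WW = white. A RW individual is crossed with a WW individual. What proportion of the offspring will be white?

Punnett square for RW × WW:
Offspring genotypes: 2 RW, 2 WW
Phenotype counts: 2 red-and-white striped, 2 white
white: 2 out of 4
Probability: 2/4 = 1/2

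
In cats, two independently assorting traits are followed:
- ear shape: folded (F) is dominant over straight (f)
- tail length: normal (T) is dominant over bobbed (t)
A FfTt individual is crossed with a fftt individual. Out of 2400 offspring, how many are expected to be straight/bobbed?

Dihybrid cross FfTt × fftt — consider each gene separately:
ear shape: Ff × ff → 2 Ff, 2 ff → 2 F_ : 2 ff (out of 4)
tail length: Tt × tt → 2 Tt, 2 tt → 2 T_ : 2 tt (out of 4)
Combine (counts out of 4 × 4 = 16): folded/normal (F_T_) = 2×2 = 4; folded/bobbed (F_tt) = 2×2 = 4; straight/normal (ffT_) = 2×2 = 4; straight/bobbed (fftt) = 2×2 = 4
Phenotype counts (out of 16): 4 folded/normal, 4 folded/bobbed, 4 straight/normal, 4 straight/bobbed
straight/bobbed: 4 out of 16 → fraction 1/4
Expected count = 1/4 × 2400 = 600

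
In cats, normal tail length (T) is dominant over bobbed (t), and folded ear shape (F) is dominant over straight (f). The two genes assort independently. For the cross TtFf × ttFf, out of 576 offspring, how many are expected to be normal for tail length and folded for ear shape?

Dihybrid cross TtFf × ttFf — consider each gene separately:
tail length: Tt × tt → 2 Tt, 2 tt → 2 T_ : 2 tt (out of 4)
ear shape: Ff × Ff → 1 FF, 2 Ff, 1 ff → 3 F_ : 1 ff (out of 4)
Looking for: normal (T_) and folded (F_)
P(normal) = 2/4, P(folded) = 3/4
P(both) = 2/4 × 3/4 = 6/16 = 3/8
Expected count = 3/8 × 576 = 216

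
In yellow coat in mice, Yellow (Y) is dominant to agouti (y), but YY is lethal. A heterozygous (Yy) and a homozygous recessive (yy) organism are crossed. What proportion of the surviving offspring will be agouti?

Cross: Yy × yy
Punnett square offspring (before lethality): 2 Yy, 2 yy
No YY offspring are produced in this cross.
agouti: 2 out of 4
Probability: 2/4 = 1/2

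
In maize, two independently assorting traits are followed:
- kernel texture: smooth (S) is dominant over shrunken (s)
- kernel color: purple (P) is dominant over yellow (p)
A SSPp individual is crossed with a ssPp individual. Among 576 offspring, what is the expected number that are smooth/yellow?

Dihybrid cross SSPp × ssPp — consider each gene separately:
kernel texture: SS × ss → 4 Ss → 4 S_ (out of 4)
kernel color: Pp × Pp → 1 PP, 2 Pp, 1 pp → 3 P_ : 1 pp (out of 4)
Combine (counts out of 4 × 4 = 16): smooth/purple (S_P_) = 4×3 = 12; smooth/yellow (S_pp) = 4×1 = 4
Phenotype counts (out of 16): 12 smooth/purple, 4 smooth/yellow
smooth/yellow: 4 out of 16 → fraction 1/4
Expected count = 1/4 × 576 = 144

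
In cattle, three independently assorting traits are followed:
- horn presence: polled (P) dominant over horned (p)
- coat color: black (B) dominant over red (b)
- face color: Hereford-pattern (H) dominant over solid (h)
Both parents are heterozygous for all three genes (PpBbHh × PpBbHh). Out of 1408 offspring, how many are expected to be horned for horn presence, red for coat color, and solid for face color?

Trihybrid cross: PpBbHh × PpBbHh
Each trait segregates independently with a 3:1 phenotypic ratio, so each gene contributes 3/4 (dominant) or 1/4 (recessive).
Target: horned (horn presence), red (coat color), solid (face color)
Probability = product of independent per-trait probabilities
= 1/4 × 1/4 × 1/4 = 1/64
Expected count = 1/64 × 1408 = 22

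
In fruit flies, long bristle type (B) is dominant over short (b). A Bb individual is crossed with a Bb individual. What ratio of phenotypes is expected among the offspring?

Punnett square for Bb × Bb:
Offspring genotypes: 1 BB, 2 Bb, 1 bb
long: 3, short: 1
Ratio: 3:1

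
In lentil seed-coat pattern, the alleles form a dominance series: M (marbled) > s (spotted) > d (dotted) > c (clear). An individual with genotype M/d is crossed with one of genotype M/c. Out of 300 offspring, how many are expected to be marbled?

Cross: M/d × M/c
Allele dominance: M > s > d > c
Offspring genotypes: 1 M/M, 1 M/c, 1 M/d, 1 d/c
Phenotype counts: 3 marbled, 1 dotted
marbled: 3 out of 4 → fraction 3/4
Expected count = 3/4 × 300 = 225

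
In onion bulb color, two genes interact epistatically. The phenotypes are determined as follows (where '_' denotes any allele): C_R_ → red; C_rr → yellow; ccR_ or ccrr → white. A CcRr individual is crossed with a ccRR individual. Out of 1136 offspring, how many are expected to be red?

Cross: CcRr × ccRR — consider each gene separately:
C gene: Cc × cc → 2 Cc, 2 cc → 2 C_ : 2 cc (out of 4)
R gene: Rr × RR → 2 RR, 2 Rr → 4 R_ (out of 4)
Genotype classes (out of 4 × 4 = 16): C_R_ = 2×4 = 8; ccR_ = 2×4 = 8
Apply the phenotype rules: C_R_ (8) → red; ccR_ (8) → white
Phenotype counts (out of 16): 8 red, 8 white
red: 8 out of 16 → fraction 1/2
Expected count = 1/2 × 1136 = 568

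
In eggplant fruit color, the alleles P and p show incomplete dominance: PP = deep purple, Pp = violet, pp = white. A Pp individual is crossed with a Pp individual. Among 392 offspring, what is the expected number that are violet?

Punnett square for Pp × Pp:
Offspring genotypes: 1 PP, 2 Pp, 1 pp
Phenotype counts: 1 deep purple, 2 violet, 1 white
violet: 2 out of 4 → fraction 1/2
Expected count = 1/2 × 392 = 196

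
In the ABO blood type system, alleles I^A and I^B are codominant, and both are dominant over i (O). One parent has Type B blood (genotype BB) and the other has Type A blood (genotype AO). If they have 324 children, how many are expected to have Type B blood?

Cross: BB × AO
Possible offspring genotypes: 2 AB, 2 BO
Blood type counts: 2 Type AB, 2 Type B
Probability of Type B: 2/4 = 1/2
Expected count = 1/2 × 324 = 162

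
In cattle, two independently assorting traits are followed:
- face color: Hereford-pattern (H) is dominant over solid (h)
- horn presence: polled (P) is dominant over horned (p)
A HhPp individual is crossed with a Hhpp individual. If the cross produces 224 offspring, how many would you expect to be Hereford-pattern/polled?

Dihybrid cross HhPp × Hhpp — consider each gene separately:
face color: Hh × Hh → 1 HH, 2 Hh, 1 hh → 3 H_ : 1 hh (out of 4)
horn presence: Pp × pp → 2 Pp, 2 pp → 2 P_ : 2 pp (out of 4)
Combine (counts out of 4 × 4 = 16): Hereford-pattern/polled (H_P_) = 3×2 = 6; Hereford-pattern/horned (H_pp) = 3×2 = 6; solid/polled (hhP_) = 1×2 = 2; solid/horned (hhpp) = 1×2 = 2
Phenotype counts (out of 16): 6 Hereford-pattern/polled, 6 Hereford-pattern/horned, 2 solid/polled, 2 solid/horned
Hereford-pattern/polled: 6 out of 16 → fraction 3/8
Expected count = 3/8 × 224 = 84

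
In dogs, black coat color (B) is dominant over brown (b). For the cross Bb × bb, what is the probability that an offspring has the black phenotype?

Punnett square for Bb × bb:
Offspring genotypes: 2 Bb, 2 bb
Total offspring: 4
Count with target: 2
Probability: 2/4 = 1/2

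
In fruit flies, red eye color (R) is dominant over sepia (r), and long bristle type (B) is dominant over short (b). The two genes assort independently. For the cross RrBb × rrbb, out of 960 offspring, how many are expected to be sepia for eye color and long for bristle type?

Dihybrid cross RrBb × rrbb — consider each gene separately:
eye color: Rr × rr → 2 Rr, 2 rr → 2 R_ : 2 rr (out of 4)
bristle type: Bb × bb → 2 Bb, 2 bb → 2 B_ : 2 bb (out of 4)
Looking for: sepia (rr) and long (B_)
P(sepia) = 2/4, P(long) = 2/4
P(both) = 2/4 × 2/4 = 4/16 = 1/4
Expected count = 1/4 × 960 = 240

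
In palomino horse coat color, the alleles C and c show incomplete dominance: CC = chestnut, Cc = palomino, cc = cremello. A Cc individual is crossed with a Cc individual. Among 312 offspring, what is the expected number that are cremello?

Punnett square for Cc × Cc:
Offspring genotypes: 1 CC, 2 Cc, 1 cc
Phenotype counts: 1 chestnut, 2 palomino, 1 cremello
cremello: 1 out of 4 → fraction 1/4
Expected count = 1/4 × 312 = 78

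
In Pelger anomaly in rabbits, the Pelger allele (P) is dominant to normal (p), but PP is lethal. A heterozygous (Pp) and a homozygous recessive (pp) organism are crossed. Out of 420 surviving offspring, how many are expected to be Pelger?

Cross: Pp × pp
Punnett square offspring (before lethality): 2 Pp, 2 pp
No PP offspring are produced in this cross.
Pelger: 2 out of 4 → fraction 1/2
Expected count = 1/2 × 420 = 210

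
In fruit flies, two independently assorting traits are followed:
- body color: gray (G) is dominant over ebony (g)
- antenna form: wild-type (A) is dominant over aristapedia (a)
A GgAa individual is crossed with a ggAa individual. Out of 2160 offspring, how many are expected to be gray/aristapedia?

Dihybrid cross GgAa × ggAa — consider each gene separately:
body color: Gg × gg → 2 Gg, 2 gg → 2 G_ : 2 gg (out of 4)
antenna form: Aa × Aa → 1 AA, 2 Aa, 1 aa → 3 A_ : 1 aa (out of 4)
Combine (counts out of 4 × 4 = 16): gray/wild-type (G_A_) = 2×3 = 6; gray/aristapedia (G_aa) = 2×1 = 2; ebony/wild-type (ggA_) = 2×3 = 6; ebony/aristapedia (ggaa) = 2×1 = 2
Phenotype counts (out of 16): 6 gray/wild-type, 2 gray/aristapedia, 6 ebony/wild-type, 2 ebony/aristapedia
gray/aristapedia: 2 out of 16 → fraction 1/8
Expected count = 1/8 × 2160 = 270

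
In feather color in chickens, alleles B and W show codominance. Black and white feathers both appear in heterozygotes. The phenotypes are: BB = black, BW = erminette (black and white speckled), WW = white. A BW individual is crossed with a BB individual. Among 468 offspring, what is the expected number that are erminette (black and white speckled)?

Punnett square for BW × BB:
Offspring genotypes: 2 BB, 2 BW
Phenotype counts: 2 black, 2 erminette (black and white speckled)
erminette (black and white speckled): 2 out of 4 → fraction 1/2
Expected count = 1/2 × 468 = 234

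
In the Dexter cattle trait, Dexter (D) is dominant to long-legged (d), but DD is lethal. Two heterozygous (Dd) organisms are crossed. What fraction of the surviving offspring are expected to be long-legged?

Cross: Dd × Dd
Punnett square offspring (before lethality): 1 DD, 2 Dd, 1 dd
The DD genotype is lethal (embryos die); surviving offspring: 2 Dd, 1 dd
long-legged: 1 out of 3
Probability: 1/3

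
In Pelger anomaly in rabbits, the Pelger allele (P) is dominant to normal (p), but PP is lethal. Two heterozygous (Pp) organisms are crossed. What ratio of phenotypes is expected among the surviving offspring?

Cross: Pp × Pp
Punnett square offspring (before lethality): 1 PP, 2 Pp, 1 pp
The PP genotype is lethal (embryos die); surviving offspring: 2 Pp, 1 pp
Ratio: 2 Pelger : 1 normal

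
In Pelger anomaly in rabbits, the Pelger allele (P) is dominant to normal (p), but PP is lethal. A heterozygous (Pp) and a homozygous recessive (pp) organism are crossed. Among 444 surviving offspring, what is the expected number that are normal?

Cross: Pp × pp
Punnett square offspring (before lethality): 2 Pp, 2 pp
No PP offspring are produced in this cross.
normal: 2 out of 4 → fraction 1/2
Expected count = 1/2 × 444 = 222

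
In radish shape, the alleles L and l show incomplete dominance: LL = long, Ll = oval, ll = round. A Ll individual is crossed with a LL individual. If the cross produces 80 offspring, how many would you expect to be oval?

Punnett square for Ll × LL:
Offspring genotypes: 2 LL, 2 Ll
Phenotype counts: 2 long, 2 oval
oval: 2 out of 4 → fraction 1/2
Expected count = 1/2 × 80 = 40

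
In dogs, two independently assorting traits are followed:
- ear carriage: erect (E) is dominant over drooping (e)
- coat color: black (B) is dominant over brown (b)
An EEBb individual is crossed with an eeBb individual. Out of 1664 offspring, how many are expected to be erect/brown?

Dihybrid cross EEBb × eeBb — consider each gene separately:
ear carriage: EE × ee → 4 Ee → 4 E_ (out of 4)
coat color: Bb × Bb → 1 BB, 2 Bb, 1 bb → 3 B_ : 1 bb (out of 4)
Combine (counts out of 4 × 4 = 16): erect/black (E_B_) = 4×3 = 12; erect/brown (E_bb) = 4×1 = 4
Phenotype counts (out of 16): 12 erect/black, 4 erect/brown
erect/brown: 4 out of 16 → fraction 1/4
Expected count = 1/4 × 1664 = 416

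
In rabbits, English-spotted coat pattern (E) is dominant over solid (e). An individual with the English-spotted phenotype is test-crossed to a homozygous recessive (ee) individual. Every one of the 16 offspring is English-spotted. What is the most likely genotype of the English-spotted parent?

Test cross: ? × ee
All offspring are English-spotted.
If the unknown parent were heterozygous (Ee), about half of 16 offspring would be solid; none are. The unknown parent is most likely homozygous dominant (EE).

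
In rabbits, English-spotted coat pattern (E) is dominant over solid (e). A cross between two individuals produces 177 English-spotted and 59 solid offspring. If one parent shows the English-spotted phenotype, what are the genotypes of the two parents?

Observed offspring: 177 English-spotted, 59 solid
The observed ratio simplifies to 3:1. Solid (ee) offspring appear, so each parent must contribute one e allele. The parent stated to show English-spotted carries E, so it is Ee. The other parent is then either Ee or ee: Ee × ee would give a 1:1 split, whereas Ee × Ee gives 3:1 — matching the data. So both parents are heterozygous (Ee × Ee).
Parent genotypes: Ee × Ee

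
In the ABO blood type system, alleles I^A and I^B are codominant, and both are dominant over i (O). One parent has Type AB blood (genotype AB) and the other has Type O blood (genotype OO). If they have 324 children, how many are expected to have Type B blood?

Cross: AB × OO
Possible offspring genotypes: 2 AO, 2 BO
Blood type counts: 2 Type A, 2 Type B
Probability of Type B: 2/4 = 1/2
Expected count = 1/2 × 324 = 162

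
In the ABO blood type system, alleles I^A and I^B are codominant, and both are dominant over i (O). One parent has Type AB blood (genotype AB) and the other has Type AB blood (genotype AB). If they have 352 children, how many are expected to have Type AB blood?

Cross: AB × AB
Possible offspring genotypes: 1 AA, 2 AB, 1 BB
Blood type counts: 1 Type A, 2 Type AB, 1 Type B
Probability of Type AB: 2/4 = 1/2
Expected count = 1/2 × 352 = 176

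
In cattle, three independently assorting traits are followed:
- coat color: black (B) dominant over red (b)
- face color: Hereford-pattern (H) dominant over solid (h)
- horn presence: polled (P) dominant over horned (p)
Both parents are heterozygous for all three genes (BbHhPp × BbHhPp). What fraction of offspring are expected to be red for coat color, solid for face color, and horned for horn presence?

Trihybrid cross: BbHhPp × BbHhPp
Each trait segregates independently with a 3:1 phenotypic ratio, so each gene contributes 3/4 (dominant) or 1/4 (recessive).
Target: red (coat color), solid (face color), horned (horn presence)
Probability = product of independent per-trait probabilities
= 1/4 × 1/4 × 1/4 = 1/64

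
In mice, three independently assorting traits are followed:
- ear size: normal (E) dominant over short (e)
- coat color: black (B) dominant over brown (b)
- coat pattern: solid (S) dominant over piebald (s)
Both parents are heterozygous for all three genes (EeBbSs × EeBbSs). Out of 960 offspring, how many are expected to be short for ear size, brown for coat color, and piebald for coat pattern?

Trihybrid cross: EeBbSs × EeBbSs
Each trait segregates independently with a 3:1 phenotypic ratio, so each gene contributes 3/4 (dominant) or 1/4 (recessive).
Target: short (ear size), brown (coat color), piebald (coat pattern)
Probability = product of independent per-trait probabilities
= 1/4 × 1/4 × 1/4 = 1/64
Expected count = 1/64 × 960 = 15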